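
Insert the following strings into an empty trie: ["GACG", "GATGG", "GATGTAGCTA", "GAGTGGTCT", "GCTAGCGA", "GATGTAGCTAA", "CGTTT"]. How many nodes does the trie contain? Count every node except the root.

33

Insert word by word; a character creates a node only if that edge doesn't already exist:
  "GACG" → 4 new (G, A, C, G)
  "GATGG" → prefix "GA" already present; 3 new (T, G, G)
  "GATGTAGCTA" → prefix "GATG" already present; 6 new (T, A, G, C, T, A)
  "GAGTGGTCT" → prefix "GA" already present; 7 new (G, T, G, G, T, C, T)
  "GCTAGCGA" → prefix "G" already present; 7 new (C, T, A, G, C, G, A)
  "GATGTAGCTAA" → prefix "GATGTAGCTA" already present; 1 new (A)
  "CGTTT" → 5 new (C, G, T, T, T)
Total nodes = 4 + 3 + 6 + 7 + 7 + 1 + 5 = 33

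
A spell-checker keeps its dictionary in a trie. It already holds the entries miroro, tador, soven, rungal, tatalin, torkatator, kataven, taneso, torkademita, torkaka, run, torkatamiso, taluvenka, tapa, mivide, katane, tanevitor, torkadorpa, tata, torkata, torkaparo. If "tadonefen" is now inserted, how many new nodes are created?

5

The longest prefix of "tadonefen" already in the trie is "tado" (length 4).
New nodes needed: |"tadonefen"| − 4 = 9 − 4 = 5.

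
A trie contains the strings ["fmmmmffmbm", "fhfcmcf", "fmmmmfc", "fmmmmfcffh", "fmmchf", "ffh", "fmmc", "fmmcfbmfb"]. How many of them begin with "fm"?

6

Walk to "fm"; the words in its subtree are exactly those with that prefix.
Matches: "fmmc", "fmmcfbmfb", "fmmchf", "fmmmmfc", "fmmmmfcffh", "fmmmmffmbm"
Count: 6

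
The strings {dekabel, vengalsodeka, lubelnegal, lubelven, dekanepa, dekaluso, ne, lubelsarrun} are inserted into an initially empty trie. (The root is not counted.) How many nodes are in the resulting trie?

Trace insertions, counting only characters that open a new branch:
  "dekabel" → 7 new (d, e, k, a, b, e, l)
  "vengalsodeka" → 12 new (v, e, n, g, a, l, s, o, d, e, k, a)
  "lubelnegal" → 10 new (l, u, b, e, l, n, e, g, a, l)
  "lubelven" → prefix "lubel" already present; 3 new (v, e, n)
  "dekanepa" → prefix "deka" already present; 4 new (n, e, p, a)
  "dekaluso" → prefix "deka" already present; 4 new (l, u, s, o)
  "ne" → 2 new (n, e)
  "lubelsarrun" → prefix "lubel" already present; 6 new (s, a, r, r, u, n)
Total nodes = 7 + 12 + 10 + 3 + 4 + 4 + 2 + 6 = 48

48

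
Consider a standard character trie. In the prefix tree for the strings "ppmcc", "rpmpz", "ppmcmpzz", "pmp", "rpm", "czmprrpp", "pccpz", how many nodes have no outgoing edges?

A leaf is a node with no children — equivalently, the end of a word that is not a proper prefix of any other stored word.
Those words: "czmprrpp", "pccpz", "pmp", "ppmcc", "ppmcmpzz", "rpmpz"
Leaf count: 6

6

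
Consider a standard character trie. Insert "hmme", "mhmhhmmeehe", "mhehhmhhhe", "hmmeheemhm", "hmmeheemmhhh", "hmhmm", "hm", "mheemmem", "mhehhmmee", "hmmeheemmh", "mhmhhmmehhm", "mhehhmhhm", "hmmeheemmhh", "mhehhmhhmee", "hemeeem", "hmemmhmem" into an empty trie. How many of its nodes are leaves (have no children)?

11

A leaf is a node with no children — equivalently, the end of a word that is not a proper prefix of any other stored word.
Those words: "hemeeem", "hmemmhmem", "hmhmm", "hmmeheemhm", "hmmeheemmhhh", "mheemmem", "mhehhmhhhe", "mhehhmhhmee", "mhehhmmee", "mhmhhmmeehe", "mhmhhmmehhm"
Leaf count: 11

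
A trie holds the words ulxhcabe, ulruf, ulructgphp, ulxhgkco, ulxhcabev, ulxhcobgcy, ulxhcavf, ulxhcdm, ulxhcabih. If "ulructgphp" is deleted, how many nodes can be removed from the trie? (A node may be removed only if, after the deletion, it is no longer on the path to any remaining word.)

Walk "ulructgphp" from the leaf back toward the root, removing each node that no remaining word uses.
The suffix "ctgphp" (6 nodes) is used only by "ulructgphp"; the node for "ulru" still has the child "f", so pruning stops there.
Nodes removed: 6

6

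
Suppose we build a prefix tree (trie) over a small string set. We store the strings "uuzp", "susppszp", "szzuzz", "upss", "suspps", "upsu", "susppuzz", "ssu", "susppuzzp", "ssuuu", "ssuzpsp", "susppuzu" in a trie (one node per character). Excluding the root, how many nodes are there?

34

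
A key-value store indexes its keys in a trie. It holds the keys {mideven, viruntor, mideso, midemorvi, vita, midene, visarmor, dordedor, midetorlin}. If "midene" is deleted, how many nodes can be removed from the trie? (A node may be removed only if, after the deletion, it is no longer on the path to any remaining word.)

2

Walk "midene" from the leaf back toward the root, removing each node that no remaining word uses.
The suffix "ne" (2 nodes) is used only by "midene"; the node for "mide" still has the child "v", so pruning stops there.
Nodes removed: 2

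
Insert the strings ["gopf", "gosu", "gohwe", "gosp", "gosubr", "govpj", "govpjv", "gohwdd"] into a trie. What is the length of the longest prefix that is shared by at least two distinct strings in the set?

The deepest shared node is where two words last agree before diverging.
e.g. "govpj" and "govpjv" share the prefix "govpj" of length 5; no pair shares a longer one.
Longest shared-prefix length: 5

5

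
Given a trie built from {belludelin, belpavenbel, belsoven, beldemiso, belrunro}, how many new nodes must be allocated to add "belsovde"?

"belsov" is already a path in the trie; the remaining "de" must be added.
Each of the 2 remaining characters creates one node.

2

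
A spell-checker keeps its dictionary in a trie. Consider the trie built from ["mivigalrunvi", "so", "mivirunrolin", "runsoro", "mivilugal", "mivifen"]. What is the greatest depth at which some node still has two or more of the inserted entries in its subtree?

4

Equivalently: take the maximum, over all pairs, of their longest common prefix length.
"mivifen" and "mivigalrunvi" agree on "mivi" (4 characters) before diverging; nothing deeper is shared.
Longest shared-prefix length: 4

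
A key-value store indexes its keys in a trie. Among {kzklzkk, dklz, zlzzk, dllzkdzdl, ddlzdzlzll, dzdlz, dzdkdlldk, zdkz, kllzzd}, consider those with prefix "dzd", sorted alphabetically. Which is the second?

dzdlz

Words with prefix "dzd", in lexicographic order: "dzdkdlldk", "dzdlz"
The 2nd is dzdlz.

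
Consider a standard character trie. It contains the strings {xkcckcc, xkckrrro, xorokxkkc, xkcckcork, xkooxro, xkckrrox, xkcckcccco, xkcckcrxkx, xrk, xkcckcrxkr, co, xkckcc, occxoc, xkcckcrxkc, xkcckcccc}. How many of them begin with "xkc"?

10

Walk to "xkc"; the words in its subtree are exactly those with that prefix.
Matches: "xkcckcc", "xkcckcccc", "xkcckcccco", "xkcckcork", "xkcckcrxkc", "xkcckcrxkr", "xkcckcrxkx", "xkckcc", "xkckrrox", "xkckrrro"
Count: 10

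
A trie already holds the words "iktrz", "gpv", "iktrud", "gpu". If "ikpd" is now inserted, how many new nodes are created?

"ik" is already a path in the trie; the remaining "pd" must be added.
Each of the 2 remaining characters creates one node.

2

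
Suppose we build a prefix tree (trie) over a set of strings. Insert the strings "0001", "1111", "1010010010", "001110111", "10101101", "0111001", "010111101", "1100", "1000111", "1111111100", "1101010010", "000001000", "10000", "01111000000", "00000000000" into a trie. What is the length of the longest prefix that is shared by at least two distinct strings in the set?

5

Look for the deepest trie node that still has at least two words in its subtree.
"00000000000" and "000001000" agree on "00000" (5 characters) before diverging; nothing deeper is shared.
Longest shared-prefix length: 5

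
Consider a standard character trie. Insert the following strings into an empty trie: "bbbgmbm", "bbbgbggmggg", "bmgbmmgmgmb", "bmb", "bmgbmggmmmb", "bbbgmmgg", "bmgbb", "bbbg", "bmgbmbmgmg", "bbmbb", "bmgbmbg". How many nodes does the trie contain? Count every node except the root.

Count nodes per top-level branch (shared prefixes stored once):
  'b'-branch (bbbg, bbbgbggmggg, bbbgmbm, bbbgmmgg, bbmbb, bmb, bmgbb, bmgbmbg, bmgbmbmgmg, bmgbmggmmmb, bmgbmmgmgmb): 44 nodes
Sum: 44

44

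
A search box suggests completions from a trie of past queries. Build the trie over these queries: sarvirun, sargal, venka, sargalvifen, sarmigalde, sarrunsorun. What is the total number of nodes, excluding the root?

36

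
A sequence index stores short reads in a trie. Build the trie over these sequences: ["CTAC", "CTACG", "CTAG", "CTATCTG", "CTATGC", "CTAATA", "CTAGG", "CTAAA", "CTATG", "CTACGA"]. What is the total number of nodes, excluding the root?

Trie structure (* marks end of a word):
(root)
└─ C
   └─ T
      └─ A
         ├─ A
         │  ├─ A *
         │  └─ T
         │     └─ A *
         ├─ C *
         │  └─ G *
         │     └─ A *
         ├─ G *
         │  └─ G *
         └─ T
            ├─ C
            │  └─ T
            │     └─ G *
            └─ G *
               └─ C *
Counting every labelled node above: 18.

18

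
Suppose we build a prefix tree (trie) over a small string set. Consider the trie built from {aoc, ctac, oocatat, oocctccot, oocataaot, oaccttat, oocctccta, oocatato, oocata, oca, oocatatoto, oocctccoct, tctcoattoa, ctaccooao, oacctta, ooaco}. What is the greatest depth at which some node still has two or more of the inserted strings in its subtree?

8

Look for the deepest trie node that still has at least two words in its subtree.
"oocatato" and "oocatatoto" agree on "oocatato" (8 characters) before diverging; nothing deeper is shared.
Longest shared-prefix length: 8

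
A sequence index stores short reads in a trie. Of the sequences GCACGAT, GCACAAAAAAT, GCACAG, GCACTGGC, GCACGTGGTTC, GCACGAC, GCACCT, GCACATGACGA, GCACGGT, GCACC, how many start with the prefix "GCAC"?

Walk to "GCAC"; the words in its subtree are exactly those with that prefix.
Words under "GCAC": GCACAAAAAAT, GCACAG, GCACATGACGA, GCACC, GCACCT, GCACGAC, GCACGAT, GCACGGT, GCACGTGGTTC, GCACTGGC
Count: 10

10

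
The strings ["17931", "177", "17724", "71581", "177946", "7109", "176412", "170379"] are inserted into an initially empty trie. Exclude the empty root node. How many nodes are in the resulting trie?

For each word, the new-node count is its length minus the longest prefix already in the trie:
  "17931" → 5 new (1, 7, 9, 3, 1)
  "177" → prefix "17" already present; 1 new (7)
  "17724" → prefix "177" already present; 2 new (2, 4)
  "71581" → 5 new (7, 1, 5, 8, 1)
  "177946" → prefix "177" already present; 3 new (9, 4, 6)
  "7109" → prefix "71" already present; 2 new (0, 9)
  "176412" → prefix "17" already present; 4 new (6, 4, 1, 2)
  "170379" → prefix "17" already present; 4 new (0, 3, 7, 9)
Total nodes = 5 + 1 + 2 + 5 + 3 + 2 + 4 + 4 = 26

26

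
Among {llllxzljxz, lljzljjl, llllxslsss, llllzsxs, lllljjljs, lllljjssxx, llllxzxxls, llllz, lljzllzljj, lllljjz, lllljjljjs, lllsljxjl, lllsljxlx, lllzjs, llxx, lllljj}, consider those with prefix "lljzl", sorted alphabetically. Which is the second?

lljzllzljj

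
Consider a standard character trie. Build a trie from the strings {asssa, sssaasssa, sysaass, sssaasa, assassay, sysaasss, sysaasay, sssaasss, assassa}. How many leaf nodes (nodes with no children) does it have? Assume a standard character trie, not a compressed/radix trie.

Leaves are exactly the stored words that no other stored word extends.
Those words: "assassay", "asssa", "sssaasa", "sssaasssa", "sysaasay", "sysaasss"
Leaf count: 6

6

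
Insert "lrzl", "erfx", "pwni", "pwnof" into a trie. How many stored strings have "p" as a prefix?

Walk to "p"; the words in its subtree are exactly those with that prefix.
Words under "p": pwni, pwnof
Count: 2

2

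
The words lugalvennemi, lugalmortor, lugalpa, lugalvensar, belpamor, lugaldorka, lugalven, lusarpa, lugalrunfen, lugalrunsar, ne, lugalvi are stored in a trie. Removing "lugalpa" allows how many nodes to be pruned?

2

Walk "lugalpa" from the leaf back toward the root, removing each node that no remaining word uses.
The suffix "pa" (2 nodes) is used only by "lugalpa"; the node for "lugal" still has the child "v", so pruning stops there.
Nodes removed: 2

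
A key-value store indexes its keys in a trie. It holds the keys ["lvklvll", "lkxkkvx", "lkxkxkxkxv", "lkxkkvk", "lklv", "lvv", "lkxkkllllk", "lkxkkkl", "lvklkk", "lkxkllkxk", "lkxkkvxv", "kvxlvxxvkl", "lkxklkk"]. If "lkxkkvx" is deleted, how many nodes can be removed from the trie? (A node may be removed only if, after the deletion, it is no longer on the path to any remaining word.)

0

After clearing the end-marker at "lkxkkvx", prune upward until reaching a node still needed by another word.
Every node on "lkxkkvx" is still needed (e.g. by "lkxkkvxv"), so nothing is freed.
Nodes removed: 0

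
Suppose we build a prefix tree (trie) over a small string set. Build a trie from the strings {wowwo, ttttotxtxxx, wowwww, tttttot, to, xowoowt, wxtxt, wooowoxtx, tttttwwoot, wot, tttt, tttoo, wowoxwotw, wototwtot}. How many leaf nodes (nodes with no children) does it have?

Leaves are exactly the stored words that no other stored word extends.
Those words: "to", "tttoo", "ttttotxtxxx", "tttttot", "tttttwwoot", "wooowoxtx", "wototwtot", "wowoxwotw", "wowwo", "wowwww", "wxtxt", "xowoowt"
Leaf count: 12

12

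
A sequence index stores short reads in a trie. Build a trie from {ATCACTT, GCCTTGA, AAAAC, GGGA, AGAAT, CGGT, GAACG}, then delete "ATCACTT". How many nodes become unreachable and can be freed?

6

Walk "ATCACTT" from the leaf back toward the root, removing each node that no remaining word uses.
The suffix "TCACTT" (6 nodes) is used only by "ATCACTT"; the node for "A" still has the child "A", so pruning stops there.
Nodes removed: 6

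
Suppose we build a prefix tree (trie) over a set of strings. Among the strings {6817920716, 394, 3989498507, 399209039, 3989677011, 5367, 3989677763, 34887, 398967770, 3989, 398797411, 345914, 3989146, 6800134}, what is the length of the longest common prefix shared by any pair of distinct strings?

The deepest shared node is where two words last agree before diverging.
e.g. "398967770" and "3989677763" share the prefix "39896777" of length 8; no pair shares a longer one.
Longest shared-prefix length: 8

8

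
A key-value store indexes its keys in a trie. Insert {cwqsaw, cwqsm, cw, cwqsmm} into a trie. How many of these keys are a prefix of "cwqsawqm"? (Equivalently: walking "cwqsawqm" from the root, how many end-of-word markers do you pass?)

2

Walk "cwqsawqm" from the root; an end-of-word marker is hit whenever a stored word is a prefix of "cwqsawqm".
Prefixes of the query that are stored words: "cw", "cwqsaw"
Count: 2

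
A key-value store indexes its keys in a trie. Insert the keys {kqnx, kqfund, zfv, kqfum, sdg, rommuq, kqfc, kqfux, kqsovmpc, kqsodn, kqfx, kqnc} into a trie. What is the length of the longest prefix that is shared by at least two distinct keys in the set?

Equivalently: take the maximum, over all pairs, of their longest common prefix length.
"kqfum" and "kqfund" agree on "kqfu" (4 characters) before diverging; nothing deeper is shared.
Longest shared-prefix length: 4

4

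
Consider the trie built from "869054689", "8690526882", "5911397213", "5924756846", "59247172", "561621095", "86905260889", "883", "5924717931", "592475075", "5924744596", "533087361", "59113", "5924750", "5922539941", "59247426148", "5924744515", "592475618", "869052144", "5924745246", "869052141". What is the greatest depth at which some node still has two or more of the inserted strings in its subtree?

8

Look for the deepest trie node that still has at least two words in its subtree.
"5924744515" and "5924744596" agree on "59247445" (8 characters) before diverging; nothing deeper is shared.
Longest shared-prefix length: 8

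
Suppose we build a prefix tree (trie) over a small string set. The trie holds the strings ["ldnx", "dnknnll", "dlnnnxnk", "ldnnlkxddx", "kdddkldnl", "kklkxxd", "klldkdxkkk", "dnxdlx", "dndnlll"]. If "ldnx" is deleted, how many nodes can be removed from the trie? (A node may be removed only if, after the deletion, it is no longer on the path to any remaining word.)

Walk "ldnx" from the leaf back toward the root, removing each node that no remaining word uses.
The suffix "x" (1 node) is used only by "ldnx"; the node for "ldn" still has the child "n", so pruning stops there.
Nodes removed: 1

1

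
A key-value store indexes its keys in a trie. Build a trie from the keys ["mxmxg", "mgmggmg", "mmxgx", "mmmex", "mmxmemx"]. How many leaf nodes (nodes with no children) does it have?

5

A leaf is a node with no children — equivalently, the end of a word that is not a proper prefix of any other stored word.
Those words: "mgmggmg", "mmmex", "mmxgx", "mmxmemx", "mxmxg"
Leaf count: 5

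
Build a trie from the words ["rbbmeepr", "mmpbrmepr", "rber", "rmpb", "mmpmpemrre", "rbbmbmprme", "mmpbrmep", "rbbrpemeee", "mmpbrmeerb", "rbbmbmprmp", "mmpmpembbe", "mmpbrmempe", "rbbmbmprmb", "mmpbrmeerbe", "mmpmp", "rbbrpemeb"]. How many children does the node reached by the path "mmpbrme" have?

Walk "mmpbrme" from the root, arriving at one node.
Distinct next characters after "mmpbrme": e, m, p.
That node has 3 child edges.

3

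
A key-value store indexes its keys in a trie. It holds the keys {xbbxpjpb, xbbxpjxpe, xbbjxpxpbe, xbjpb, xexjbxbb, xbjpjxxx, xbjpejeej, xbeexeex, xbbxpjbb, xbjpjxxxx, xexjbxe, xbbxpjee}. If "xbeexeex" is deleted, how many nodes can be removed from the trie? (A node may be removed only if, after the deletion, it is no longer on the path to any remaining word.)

6

After clearing the end-marker at "xbeexeex", prune upward until reaching a node still needed by another word.
The suffix "eexeex" (6 nodes) is used only by "xbeexeex"; the node for "xb" still has the child "b", so pruning stops there.
Nodes removed: 6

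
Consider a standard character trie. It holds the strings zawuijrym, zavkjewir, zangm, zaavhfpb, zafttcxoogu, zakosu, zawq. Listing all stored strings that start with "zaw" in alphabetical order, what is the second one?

zawuijrym

DFS of the "zaw" subtree visits, in order: "zawq", "zawuijrym"
The 2nd is zawuijrym.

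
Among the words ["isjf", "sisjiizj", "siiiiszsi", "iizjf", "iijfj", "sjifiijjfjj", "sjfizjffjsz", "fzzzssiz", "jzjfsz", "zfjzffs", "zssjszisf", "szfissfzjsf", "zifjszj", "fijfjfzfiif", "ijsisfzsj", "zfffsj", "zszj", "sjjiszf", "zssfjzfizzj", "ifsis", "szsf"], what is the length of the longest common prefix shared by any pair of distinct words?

Look for the deepest trie node that still has at least two words in its subtree.
"zssfjzfizzj" and "zssjszisf" agree on "zss" (3 characters) before diverging; nothing deeper is shared.
Longest shared-prefix length: 3

3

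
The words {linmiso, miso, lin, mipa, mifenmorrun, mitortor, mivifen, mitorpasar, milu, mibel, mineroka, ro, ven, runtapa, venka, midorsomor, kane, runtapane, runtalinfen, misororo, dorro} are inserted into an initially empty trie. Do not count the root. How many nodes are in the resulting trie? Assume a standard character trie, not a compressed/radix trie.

Insert word by word; a character creates a node only if that edge doesn't already exist:
  "linmiso" → 7 new (l, i, n, m, i, s, o)
  "miso" → 4 new (m, i, s, o)
  "lin" → prefix "lin" already present; 0 new (none)
  "mipa" → prefix "mi" already present; 2 new (p, a)
  "mifenmorrun" → prefix "mi" already present; 9 new (f, e, n, m, o, r, r, u, n)
  "mitortor" → prefix "mi" already present; 6 new (t, o, r, t, o, r)
  "mivifen" → prefix "mi" already present; 5 new (v, i, f, e, n)
  "mitorpasar" → prefix "mitor" already present; 5 new (p, a, s, a, r)
  "milu" → prefix "mi" already present; 2 new (l, u)
  "mibel" → prefix "mi" already present; 3 new (b, e, l)
  "mineroka" → prefix "mi" already present; 6 new (n, e, r, o, k, a)
  "ro" → 2 new (r, o)
  "ven" → 3 new (v, e, n)
  "runtapa" → prefix "r" already present; 6 new (u, n, t, a, p, a)
  "venka" → prefix "ven" already present; 2 new (k, a)
  "midorsomor" → prefix "mi" already present; 8 new (d, o, r, s, o, m, o, r)
  "kane" → 4 new (k, a, n, e)
  "runtapane" → prefix "runtapa" already present; 2 new (n, e)
  "runtalinfen" → prefix "runta" already present; 6 new (l, i, n, f, e, n)
  "misororo" → prefix "miso" already present; 4 new (r, o, r, o)
  "dorro" → 5 new (d, o, r, r, o)
Total nodes = 7 + 4 + 0 + 2 + 9 + 6 + 5 + 5 + 2 + 3 + 6 + 2 + 3 + 6 + 2 + 8 + 4 + 2 + 6 + 4 + 5 = 91

91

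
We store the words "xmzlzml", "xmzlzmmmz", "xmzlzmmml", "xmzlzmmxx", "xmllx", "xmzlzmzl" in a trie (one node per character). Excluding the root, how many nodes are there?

Insert word by word; a character creates a node only if that edge doesn't already exist:
  "xmzlzml" → 7 new (x, m, z, l, z, m, l)
  "xmzlzmmmz" → prefix "xmzlzm" already present; 3 new (m, m, z)
  "xmzlzmmml" → prefix "xmzlzmmm" already present; 1 new (l)
  "xmzlzmmxx" → prefix "xmzlzmm" already present; 2 new (x, x)
  "xmllx" → prefix "xm" already present; 3 new (l, l, x)
  "xmzlzmzl" → prefix "xmzlzm" already present; 2 new (z, l)
Total nodes = 7 + 3 + 1 + 2 + 3 + 2 = 18

18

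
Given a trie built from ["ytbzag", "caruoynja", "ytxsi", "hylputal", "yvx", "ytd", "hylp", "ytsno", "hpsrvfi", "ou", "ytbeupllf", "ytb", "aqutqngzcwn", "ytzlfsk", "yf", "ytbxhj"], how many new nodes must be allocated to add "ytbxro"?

The longest prefix of "ytbxro" already in the trie is "ytbx" (length 4).
New nodes needed: |"ytbxro"| − 4 = 6 − 4 = 2.

2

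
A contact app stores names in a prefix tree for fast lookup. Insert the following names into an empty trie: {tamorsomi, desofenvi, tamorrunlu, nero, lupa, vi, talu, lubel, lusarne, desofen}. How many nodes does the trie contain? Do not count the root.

43

Trace insertions, counting only characters that open a new branch:
  "tamorsomi" → 9 new (t, a, m, o, r, s, o, m, i)
  "desofenvi" → 9 new (d, e, s, o, f, e, n, v, i)
  "tamorrunlu" → prefix "tamor" already present; 5 new (r, u, n, l, u)
  "nero" → 4 new (n, e, r, o)
  "lupa" → 4 new (l, u, p, a)
  "vi" → 2 new (v, i)
  "talu" → prefix "ta" already present; 2 new (l, u)
  "lubel" → prefix "lu" already present; 3 new (b, e, l)
  "lusarne" → prefix "lu" already present; 5 new (s, a, r, n, e)
  "desofen" → prefix "desofen" already present; 0 new (none)
Total nodes = 9 + 9 + 5 + 4 + 4 + 2 + 2 + 3 + 5 + 0 = 43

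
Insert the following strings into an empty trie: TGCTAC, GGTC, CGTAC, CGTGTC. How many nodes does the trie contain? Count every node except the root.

18

Trie structure (* marks end of a word):
(root)
├─ C
│  └─ G
│     └─ T
│        ├─ A
│        │  └─ C *
│        └─ G
│           └─ T
│              └─ C *
├─ G
│  └─ G
│     └─ T
│        └─ C *
└─ T
   └─ G
      └─ C
         └─ T
            └─ A
               └─ C *
Counting every labelled node above: 18.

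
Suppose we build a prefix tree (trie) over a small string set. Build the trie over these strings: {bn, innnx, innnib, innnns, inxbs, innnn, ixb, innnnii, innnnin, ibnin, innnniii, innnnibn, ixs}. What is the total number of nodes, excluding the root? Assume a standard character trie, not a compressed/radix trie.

27

Trie structure (* marks end of a word):
(root)
├─ b
│  └─ n *
└─ i
   ├─ b
   │  └─ n
   │     └─ i
   │        └─ n *
   ├─ n
   │  ├─ n
   │  │  └─ n
   │  │     ├─ i
   │  │     │  └─ b *
   │  │     ├─ n *
   │  │     │  ├─ i
   │  │     │  │  ├─ b
   │  │     │  │  │  └─ n *
   │  │     │  │  ├─ i *
   │  │     │  │  │  └─ i *
   │  │     │  │  └─ n *
   │  │     │  └─ s *
   │  │     └─ x *
   │  └─ x
   │     └─ b
   │        └─ s *
   └─ x
      ├─ b *
      └─ s *
Counting every labelled node above: 27.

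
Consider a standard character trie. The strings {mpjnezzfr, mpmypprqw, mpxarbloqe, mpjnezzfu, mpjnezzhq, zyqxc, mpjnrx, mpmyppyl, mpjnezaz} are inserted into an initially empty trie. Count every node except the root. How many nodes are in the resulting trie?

Trie structure (* marks end of a word):
(root)
├─ m
│  └─ p
│     ├─ j
│     │  └─ n
│     │     ├─ e
│     │     │  └─ z
│     │     │     ├─ a
│     │     │     │  └─ z *
│     │     │     └─ z
│     │     │        ├─ f
│     │     │        │  ├─ r *
│     │     │        │  └─ u *
│     │     │        └─ h
│     │     │           └─ q *
│     │     └─ r
│     │        └─ x *
│     ├─ m
│     │  └─ y
│     │     └─ p
│     │        └─ p
│     │           ├─ r
│     │           │  └─ q
│     │           │     └─ w *
│     │           └─ y
│     │              └─ l *
│     └─ x
│        └─ a
│           └─ r
│              └─ b
│                 └─ l
│                    └─ o
│                       └─ q
│                          └─ e *
└─ z
   └─ y
      └─ q
         └─ x
            └─ c *
Counting every labelled node above: 38.

38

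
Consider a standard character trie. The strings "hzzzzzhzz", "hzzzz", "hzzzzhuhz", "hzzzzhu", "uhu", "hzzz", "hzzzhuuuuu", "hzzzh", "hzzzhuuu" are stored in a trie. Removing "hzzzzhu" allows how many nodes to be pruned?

0

After clearing the end-marker at "hzzzzhu", prune upward until reaching a node still needed by another word.
Every node on "hzzzzhu" is still needed (e.g. by "hzzzzhuhz"), so nothing is freed.
Nodes removed: 0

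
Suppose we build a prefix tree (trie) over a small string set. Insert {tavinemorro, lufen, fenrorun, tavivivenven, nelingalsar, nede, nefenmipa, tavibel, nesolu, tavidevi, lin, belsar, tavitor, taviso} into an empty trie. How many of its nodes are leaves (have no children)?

Leaves are exactly the stored words that no other stored word extends.
Those words: "belsar", "fenrorun", "lin", "lufen", "nede", "nefenmipa", "nelingalsar", "nesolu", "tavibel", "tavidevi", "tavinemorro", "taviso", "tavitor", "tavivivenven"
Leaf count: 14

14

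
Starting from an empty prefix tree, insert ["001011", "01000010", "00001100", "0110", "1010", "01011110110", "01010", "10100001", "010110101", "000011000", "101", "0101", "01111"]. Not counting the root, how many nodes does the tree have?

For each word, the new-node count is its length minus the longest prefix already in the trie:
  "001011" → 6 new (0, 0, 1, 0, 1, 1)
  "01000010" → prefix "0" already present; 7 new (1, 0, 0, 0, 0, 1, 0)
  "00001100" → prefix "00" already present; 6 new (0, 0, 1, 1, 0, 0)
  "0110" → prefix "01" already present; 2 new (1, 0)
  "1010" → 4 new (1, 0, 1, 0)
  "01011110110" → prefix "010" already present; 8 new (1, 1, 1, 1, 0, 1, 1, 0)
  "01010" → prefix "0101" already present; 1 new (0)
  "10100001" → prefix "1010" already present; 4 new (0, 0, 0, 1)
  "010110101" → prefix "01011" already present; 4 new (0, 1, 0, 1)
  "000011000" → prefix "00001100" already present; 1 new (0)
  "101" → prefix "101" already present; 0 new (none)
  "0101" → prefix "0101" already present; 0 new (none)
  "01111" → prefix "011" already present; 2 new (1, 1)
Total nodes = 6 + 7 + 6 + 2 + 4 + 8 + 1 + 4 + 4 + 1 + 0 + 0 + 2 = 45

45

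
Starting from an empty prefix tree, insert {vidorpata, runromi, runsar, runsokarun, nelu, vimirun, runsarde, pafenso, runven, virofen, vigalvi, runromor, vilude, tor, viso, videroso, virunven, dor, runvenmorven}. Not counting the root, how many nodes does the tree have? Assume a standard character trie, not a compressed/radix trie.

Trace insertions, counting only characters that open a new branch:
  "vidorpata" → 9 new (v, i, d, o, r, p, a, t, a)
  "runromi" → 7 new (r, u, n, r, o, m, i)
  "runsar" → prefix "run" already present; 3 new (s, a, r)
  "runsokarun" → prefix "runs" already present; 6 new (o, k, a, r, u, n)
  "nelu" → 4 new (n, e, l, u)
  "vimirun" → prefix "vi" already present; 5 new (m, i, r, u, n)
  "runsarde" → prefix "runsar" already present; 2 new (d, e)
  "pafenso" → 7 new (p, a, f, e, n, s, o)
  "runven" → prefix "run" already present; 3 new (v, e, n)
  "virofen" → prefix "vi" already present; 5 new (r, o, f, e, n)
  "vigalvi" → prefix "vi" already present; 5 new (g, a, l, v, i)
  "runromor" → prefix "runrom" already present; 2 new (o, r)
  "vilude" → prefix "vi" already present; 4 new (l, u, d, e)
  "tor" → 3 new (t, o, r)
  "viso" → prefix "vi" already present; 2 new (s, o)
  "videroso" → prefix "vid" already present; 5 new (e, r, o, s, o)
  "virunven" → prefix "vir" already present; 5 new (u, n, v, e, n)
  "dor" → 3 new (d, o, r)
  "runvenmorven" → prefix "runven" already present; 6 new (m, o, r, v, e, n)
Total nodes = 9 + 7 + 3 + 6 + 4 + 5 + 2 + 7 + 3 + 5 + 5 + 2 + 4 + 3 + 2 + 5 + 5 + 3 + 6 = 86

86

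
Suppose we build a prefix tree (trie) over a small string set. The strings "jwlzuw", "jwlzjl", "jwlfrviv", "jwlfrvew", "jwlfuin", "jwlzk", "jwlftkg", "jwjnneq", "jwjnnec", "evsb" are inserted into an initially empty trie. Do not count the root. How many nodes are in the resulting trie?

32

Count nodes per top-level branch (shared prefixes stored once):
  'e'-branch (evsb): 4 nodes
  'j'-branch (jwjnnec, jwjnneq, jwlfrvew, jwlfrviv, jwlftkg, jwlfuin, jwlzjl, jwlzk, jwlzuw): 28 nodes
Sum: 32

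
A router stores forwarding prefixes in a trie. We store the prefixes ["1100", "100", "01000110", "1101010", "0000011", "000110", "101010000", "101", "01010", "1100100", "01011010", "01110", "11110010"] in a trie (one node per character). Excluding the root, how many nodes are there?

For each word, the new-node count is its length minus the longest prefix already in the trie:
  "1100" → 4 new (1, 1, 0, 0)
  "100" → prefix "1" already present; 2 new (0, 0)
  "01000110" → 8 new (0, 1, 0, 0, 0, 1, 1, 0)
  "1101010" → prefix "110" already present; 4 new (1, 0, 1, 0)
  "0000011" → prefix "0" already present; 6 new (0, 0, 0, 0, 1, 1)
  "000110" → prefix "000" already present; 3 new (1, 1, 0)
  "101010000" → prefix "10" already present; 7 new (1, 0, 1, 0, 0, 0, 0)
  "101" → prefix "101" already present; 0 new (none)
  "01010" → prefix "010" already present; 2 new (1, 0)
  "1100100" → prefix "1100" already present; 3 new (1, 0, 0)
  "01011010" → prefix "0101" already present; 4 new (1, 0, 1, 0)
  "01110" → prefix "01" already present; 3 new (1, 1, 0)
  "11110010" → prefix "11" already present; 6 new (1, 1, 0, 0, 1, 0)
Total nodes = 4 + 2 + 8 + 4 + 6 + 3 + 7 + 0 + 2 + 3 + 4 + 3 + 6 = 52

52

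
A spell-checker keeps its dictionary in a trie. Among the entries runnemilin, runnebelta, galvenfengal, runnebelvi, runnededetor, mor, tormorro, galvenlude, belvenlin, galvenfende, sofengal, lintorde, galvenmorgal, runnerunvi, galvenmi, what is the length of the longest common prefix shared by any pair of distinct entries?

9

Look for the deepest trie node that still has at least two words in its subtree.
"galvenfende" and "galvenfengal" agree on "galvenfen" (9 characters) before diverging; nothing deeper is shared.
Longest shared-prefix length: 9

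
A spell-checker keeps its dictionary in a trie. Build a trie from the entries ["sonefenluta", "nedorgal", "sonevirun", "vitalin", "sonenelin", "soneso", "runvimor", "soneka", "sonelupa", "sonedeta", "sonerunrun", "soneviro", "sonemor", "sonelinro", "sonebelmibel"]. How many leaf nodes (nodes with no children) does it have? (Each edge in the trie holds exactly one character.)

15

Leaves are exactly the stored words that no other stored word extends.
Those words: "nedorgal", "runvimor", "sonebelmibel", "sonedeta", "sonefenluta", "soneka", "sonelinro", "sonelupa", "sonemor", "sonenelin", "sonerunrun", "soneso", "soneviro", "sonevirun", "vitalin"
Leaf count: 15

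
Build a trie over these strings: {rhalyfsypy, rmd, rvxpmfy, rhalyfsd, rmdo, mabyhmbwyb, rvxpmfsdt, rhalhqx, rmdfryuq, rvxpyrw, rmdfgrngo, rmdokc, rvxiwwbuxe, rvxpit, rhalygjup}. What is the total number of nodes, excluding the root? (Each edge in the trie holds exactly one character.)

64

Count nodes per top-level branch (shared prefixes stored once):
  'm'-branch (mabyhmbwyb): 10 nodes
  'r'-branch (rhalhqx, rhalyfsd, rhalyfsypy, rhalygjup, rmd, rmdfgrngo, rmdfryuq, rmdo, rmdokc, rvxiwwbuxe, rvxpit, rvxpmfsdt, rvxpmfy, rvxpyrw): 54 nodes
Sum: 64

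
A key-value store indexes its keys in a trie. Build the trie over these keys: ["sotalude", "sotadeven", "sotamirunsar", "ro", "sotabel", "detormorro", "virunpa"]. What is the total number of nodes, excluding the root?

43

For each word, the new-node count is its length minus the longest prefix already in the trie:
  "sotalude" → 8 new (s, o, t, a, l, u, d, e)
  "sotadeven" → prefix "sota" already present; 5 new (d, e, v, e, n)
  "sotamirunsar" → prefix "sota" already present; 8 new (m, i, r, u, n, s, a, r)
  "ro" → 2 new (r, o)
  "sotabel" → prefix "sota" already present; 3 new (b, e, l)
  "detormorro" → 10 new (d, e, t, o, r, m, o, r, r, o)
  "virunpa" → 7 new (v, i, r, u, n, p, a)
Total nodes = 8 + 5 + 8 + 2 + 3 + 10 + 7 = 43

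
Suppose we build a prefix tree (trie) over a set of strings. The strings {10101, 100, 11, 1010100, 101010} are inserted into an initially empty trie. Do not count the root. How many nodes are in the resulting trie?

Insert word by word; a character creates a node only if that edge doesn't already exist:
  "10101" → 5 new (1, 0, 1, 0, 1)
  "100" → prefix "10" already present; 1 new (0)
  "11" → prefix "1" already present; 1 new (1)
  "1010100" → prefix "10101" already present; 2 new (0, 0)
  "101010" → prefix "101010" already present; 0 new (none)
Total nodes = 5 + 1 + 1 + 2 + 0 = 9

9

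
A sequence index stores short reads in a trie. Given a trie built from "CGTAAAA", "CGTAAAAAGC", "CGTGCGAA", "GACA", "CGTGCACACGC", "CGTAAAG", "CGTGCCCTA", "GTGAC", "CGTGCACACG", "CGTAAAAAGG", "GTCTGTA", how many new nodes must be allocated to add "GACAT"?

1

"GACA" is already a path in the trie; the remaining "T" must be added.
So 5 − 4 = 1 new nodes.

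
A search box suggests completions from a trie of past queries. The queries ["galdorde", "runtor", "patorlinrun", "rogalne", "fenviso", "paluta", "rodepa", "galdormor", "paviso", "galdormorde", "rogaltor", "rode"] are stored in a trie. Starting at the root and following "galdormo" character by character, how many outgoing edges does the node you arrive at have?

1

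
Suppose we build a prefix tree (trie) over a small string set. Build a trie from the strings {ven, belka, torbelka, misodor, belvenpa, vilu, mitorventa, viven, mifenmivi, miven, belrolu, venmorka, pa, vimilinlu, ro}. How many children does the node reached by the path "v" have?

The children of the "v" node are the distinct next characters among strings starting with "v".
Characters that immediately follow "v" among the stored strings: {e, i}.
That node has 2 child edges.

2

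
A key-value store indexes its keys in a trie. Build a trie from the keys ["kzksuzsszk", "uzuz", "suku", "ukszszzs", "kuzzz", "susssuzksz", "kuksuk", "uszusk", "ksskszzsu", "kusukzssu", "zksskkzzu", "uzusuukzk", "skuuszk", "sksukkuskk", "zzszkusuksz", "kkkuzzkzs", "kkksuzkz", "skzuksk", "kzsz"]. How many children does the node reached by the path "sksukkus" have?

1

Walk "sksukkus" from the root, arriving at one node.
Distinct next characters after "sksukkus": k.
That node has 1 child edge.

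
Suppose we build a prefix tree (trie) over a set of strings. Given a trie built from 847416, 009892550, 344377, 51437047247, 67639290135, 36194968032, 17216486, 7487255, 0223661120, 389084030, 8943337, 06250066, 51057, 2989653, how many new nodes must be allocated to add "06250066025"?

"06250066" is already a path in the trie; the remaining "025" must be added.
New nodes needed: |"06250066025"| − 8 = 11 − 8 = 3.

3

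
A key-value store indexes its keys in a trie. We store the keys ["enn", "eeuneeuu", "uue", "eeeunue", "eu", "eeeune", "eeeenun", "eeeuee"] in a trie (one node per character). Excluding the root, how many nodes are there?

26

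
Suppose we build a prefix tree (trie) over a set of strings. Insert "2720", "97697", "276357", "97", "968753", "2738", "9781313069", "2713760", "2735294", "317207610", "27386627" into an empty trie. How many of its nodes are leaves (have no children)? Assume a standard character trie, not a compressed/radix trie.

9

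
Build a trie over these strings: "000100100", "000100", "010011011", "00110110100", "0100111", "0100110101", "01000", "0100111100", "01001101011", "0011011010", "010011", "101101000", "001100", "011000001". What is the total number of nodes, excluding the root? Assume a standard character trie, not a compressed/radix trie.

51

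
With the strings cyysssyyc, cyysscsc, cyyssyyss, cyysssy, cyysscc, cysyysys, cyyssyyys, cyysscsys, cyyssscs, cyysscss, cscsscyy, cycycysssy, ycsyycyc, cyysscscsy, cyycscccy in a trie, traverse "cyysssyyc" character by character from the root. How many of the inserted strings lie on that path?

2

Check each prefix of "cyysssyyc" against the stored set — each match is an end-marker on the path.
Prefixes of the query that are stored words: "cyysssy", "cyysssyyc"
Count: 2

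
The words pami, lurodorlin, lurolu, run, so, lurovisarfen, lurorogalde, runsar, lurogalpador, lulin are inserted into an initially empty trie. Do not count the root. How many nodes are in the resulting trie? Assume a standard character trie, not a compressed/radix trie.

50

Insert word by word; a character creates a node only if that edge doesn't already exist:
  "pami" → 4 new (p, a, m, i)
  "lurodorlin" → 10 new (l, u, r, o, d, o, r, l, i, n)
  "lurolu" → prefix "luro" already present; 2 new (l, u)
  "run" → 3 new (r, u, n)
  "so" → 2 new (s, o)
  "lurovisarfen" → prefix "luro" already present; 8 new (v, i, s, a, r, f, e, n)
  "lurorogalde" → prefix "luro" already present; 7 new (r, o, g, a, l, d, e)
  "runsar" → prefix "run" already present; 3 new (s, a, r)
  "lurogalpador" → prefix "luro" already present; 8 new (g, a, l, p, a, d, o, r)
  "lulin" → prefix "lu" already present; 3 new (l, i, n)
Total nodes = 4 + 10 + 2 + 3 + 2 + 8 + 7 + 3 + 8 + 3 = 50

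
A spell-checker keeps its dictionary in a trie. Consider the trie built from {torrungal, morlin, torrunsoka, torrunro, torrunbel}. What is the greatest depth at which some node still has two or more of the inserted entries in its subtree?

Equivalently: take the maximum, over all pairs, of their longest common prefix length.
e.g. "torrunbel" and "torrungal" share the prefix "torrun" of length 6; no pair shares a longer one.
Longest shared-prefix length: 6

6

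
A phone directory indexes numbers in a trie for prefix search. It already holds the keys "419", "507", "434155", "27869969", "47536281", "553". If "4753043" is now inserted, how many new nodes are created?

3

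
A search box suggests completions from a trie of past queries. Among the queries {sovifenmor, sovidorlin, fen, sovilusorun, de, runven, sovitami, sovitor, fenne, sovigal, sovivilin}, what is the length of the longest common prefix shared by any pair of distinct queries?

5

Equivalently: take the maximum, over all pairs, of their longest common prefix length.
"sovitami" and "sovitor" agree on "sovit" (5 characters) before diverging; nothing deeper is shared.
Longest shared-prefix length: 5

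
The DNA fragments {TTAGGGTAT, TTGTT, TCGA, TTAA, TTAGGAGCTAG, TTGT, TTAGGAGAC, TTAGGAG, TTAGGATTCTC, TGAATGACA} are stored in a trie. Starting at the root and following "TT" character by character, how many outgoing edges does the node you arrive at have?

2

Follow the path "TT" to its node, then look at its outgoing edges.
Characters that immediately follow "TT" among the stored strings: {A, G}.
That node has 2 child edges.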